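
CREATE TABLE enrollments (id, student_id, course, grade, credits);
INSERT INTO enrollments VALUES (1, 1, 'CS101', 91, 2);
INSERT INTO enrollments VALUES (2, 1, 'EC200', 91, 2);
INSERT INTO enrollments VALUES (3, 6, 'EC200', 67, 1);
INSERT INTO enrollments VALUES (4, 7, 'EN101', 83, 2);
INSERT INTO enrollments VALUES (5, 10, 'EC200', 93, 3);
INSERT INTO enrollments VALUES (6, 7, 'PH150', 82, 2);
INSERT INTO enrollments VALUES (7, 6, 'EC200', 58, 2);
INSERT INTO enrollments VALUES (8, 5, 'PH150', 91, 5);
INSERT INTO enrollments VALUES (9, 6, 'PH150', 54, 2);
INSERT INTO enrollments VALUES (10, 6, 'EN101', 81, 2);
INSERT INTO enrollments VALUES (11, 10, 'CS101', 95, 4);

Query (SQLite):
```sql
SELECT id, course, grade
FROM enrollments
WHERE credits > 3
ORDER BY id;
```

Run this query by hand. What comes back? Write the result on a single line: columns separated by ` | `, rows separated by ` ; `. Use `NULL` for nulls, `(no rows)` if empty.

8 | PH150 | 91 ; 11 | CS101 | 95

credits > 3: ids {8, 11}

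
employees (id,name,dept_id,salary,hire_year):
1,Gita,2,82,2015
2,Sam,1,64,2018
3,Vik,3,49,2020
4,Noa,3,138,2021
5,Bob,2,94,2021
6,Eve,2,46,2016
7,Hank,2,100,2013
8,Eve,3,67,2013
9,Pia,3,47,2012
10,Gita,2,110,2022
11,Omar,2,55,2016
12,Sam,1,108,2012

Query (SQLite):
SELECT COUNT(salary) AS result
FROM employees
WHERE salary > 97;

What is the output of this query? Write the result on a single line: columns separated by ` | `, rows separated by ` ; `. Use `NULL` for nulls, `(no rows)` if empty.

Rows where salary > 97 → salary values: [138, 100, 110, 108].
COUNT(salary) counts non-NULL values → 4.

4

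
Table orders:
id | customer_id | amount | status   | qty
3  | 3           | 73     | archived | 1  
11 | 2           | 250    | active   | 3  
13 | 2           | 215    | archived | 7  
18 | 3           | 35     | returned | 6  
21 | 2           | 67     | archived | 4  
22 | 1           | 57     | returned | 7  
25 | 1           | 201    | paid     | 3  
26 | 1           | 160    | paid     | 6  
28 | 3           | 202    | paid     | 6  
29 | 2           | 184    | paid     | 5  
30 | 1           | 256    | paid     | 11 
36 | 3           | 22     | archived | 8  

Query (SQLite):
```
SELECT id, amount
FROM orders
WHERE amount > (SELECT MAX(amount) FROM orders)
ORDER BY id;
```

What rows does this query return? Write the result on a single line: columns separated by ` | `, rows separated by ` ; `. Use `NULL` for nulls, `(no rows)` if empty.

(no rows)

Scalar subquery: MAX(amount) over all orders rows = 256.
Keep rows where amount > that value.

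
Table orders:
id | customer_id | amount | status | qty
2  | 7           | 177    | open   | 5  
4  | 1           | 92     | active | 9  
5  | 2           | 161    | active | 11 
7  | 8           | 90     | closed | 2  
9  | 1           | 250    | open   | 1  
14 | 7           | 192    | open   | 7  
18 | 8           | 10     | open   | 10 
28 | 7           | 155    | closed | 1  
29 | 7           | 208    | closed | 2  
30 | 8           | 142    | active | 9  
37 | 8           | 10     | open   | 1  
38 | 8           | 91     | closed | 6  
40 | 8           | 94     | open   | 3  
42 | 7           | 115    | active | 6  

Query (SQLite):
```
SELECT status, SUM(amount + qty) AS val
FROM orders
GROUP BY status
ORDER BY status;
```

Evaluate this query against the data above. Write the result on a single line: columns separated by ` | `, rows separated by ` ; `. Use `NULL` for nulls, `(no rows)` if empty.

active | 545 ; closed | 555 ; open | 760

For each row compute amount + qty.
Group by status; take SUM of the expression per group.
  active: ids {4, 5, 30, 42} → SUM(amount + qty)=545
  closed: ids {7, 28, 29, 38} → SUM(amount + qty)=555
  open: ids {2, 9, 14, 18, 37, 40} → SUM(amount + qty)=760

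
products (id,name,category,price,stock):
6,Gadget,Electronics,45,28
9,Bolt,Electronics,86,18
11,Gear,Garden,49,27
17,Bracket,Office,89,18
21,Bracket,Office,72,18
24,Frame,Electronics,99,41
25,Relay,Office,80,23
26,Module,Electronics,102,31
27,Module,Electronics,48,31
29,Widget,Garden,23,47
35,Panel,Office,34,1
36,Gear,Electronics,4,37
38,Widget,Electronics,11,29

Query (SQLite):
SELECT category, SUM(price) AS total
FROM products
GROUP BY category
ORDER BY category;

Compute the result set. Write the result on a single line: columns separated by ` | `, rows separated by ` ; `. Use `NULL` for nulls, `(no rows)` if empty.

Electronics | 395 ; Garden | 72 ; Office | 275

Partition products by category; compute SUM(price) within each group.
  Electronics: ids {6, 9, 24, 26, 27, 36, 38} → SUM(price)=395
  Garden: ids {11, 29} → SUM(price)=72
  Office: ids {17, 21, 25, 35} → SUM(price)=275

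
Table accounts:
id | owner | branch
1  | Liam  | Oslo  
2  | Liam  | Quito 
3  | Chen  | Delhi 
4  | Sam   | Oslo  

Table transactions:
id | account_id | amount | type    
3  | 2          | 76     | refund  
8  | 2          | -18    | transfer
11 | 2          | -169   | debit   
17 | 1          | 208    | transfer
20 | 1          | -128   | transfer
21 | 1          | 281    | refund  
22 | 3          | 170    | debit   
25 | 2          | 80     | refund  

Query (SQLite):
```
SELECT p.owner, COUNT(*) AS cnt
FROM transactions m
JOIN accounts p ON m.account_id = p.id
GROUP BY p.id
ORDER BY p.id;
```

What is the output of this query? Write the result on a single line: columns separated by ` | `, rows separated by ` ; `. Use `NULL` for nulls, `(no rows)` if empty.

Liam | 3 ; Liam | 4 ; Chen | 1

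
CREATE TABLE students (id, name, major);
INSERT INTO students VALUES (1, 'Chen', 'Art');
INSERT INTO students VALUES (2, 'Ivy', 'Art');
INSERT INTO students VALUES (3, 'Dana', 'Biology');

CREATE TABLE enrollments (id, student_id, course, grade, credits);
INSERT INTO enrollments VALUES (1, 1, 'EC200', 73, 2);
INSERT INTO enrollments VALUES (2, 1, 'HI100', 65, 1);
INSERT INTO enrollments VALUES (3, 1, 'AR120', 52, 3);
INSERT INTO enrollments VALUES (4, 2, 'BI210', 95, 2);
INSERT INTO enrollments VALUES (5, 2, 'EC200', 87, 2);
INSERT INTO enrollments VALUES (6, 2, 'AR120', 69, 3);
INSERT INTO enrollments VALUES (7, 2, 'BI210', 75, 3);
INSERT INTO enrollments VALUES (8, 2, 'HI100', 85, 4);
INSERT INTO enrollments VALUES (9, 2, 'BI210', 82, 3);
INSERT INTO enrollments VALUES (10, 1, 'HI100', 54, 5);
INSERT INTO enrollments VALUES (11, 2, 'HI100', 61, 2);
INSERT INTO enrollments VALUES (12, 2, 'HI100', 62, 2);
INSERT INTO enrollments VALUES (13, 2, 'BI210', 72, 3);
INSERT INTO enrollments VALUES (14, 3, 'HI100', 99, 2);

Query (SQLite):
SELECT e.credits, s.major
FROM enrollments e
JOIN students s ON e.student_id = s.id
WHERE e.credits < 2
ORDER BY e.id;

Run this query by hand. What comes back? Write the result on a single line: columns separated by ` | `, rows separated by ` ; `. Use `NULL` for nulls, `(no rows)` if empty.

1 | Art

Each enrollments row matches the students row where student_id = students.id.
Then keep rows with e.credits < 2.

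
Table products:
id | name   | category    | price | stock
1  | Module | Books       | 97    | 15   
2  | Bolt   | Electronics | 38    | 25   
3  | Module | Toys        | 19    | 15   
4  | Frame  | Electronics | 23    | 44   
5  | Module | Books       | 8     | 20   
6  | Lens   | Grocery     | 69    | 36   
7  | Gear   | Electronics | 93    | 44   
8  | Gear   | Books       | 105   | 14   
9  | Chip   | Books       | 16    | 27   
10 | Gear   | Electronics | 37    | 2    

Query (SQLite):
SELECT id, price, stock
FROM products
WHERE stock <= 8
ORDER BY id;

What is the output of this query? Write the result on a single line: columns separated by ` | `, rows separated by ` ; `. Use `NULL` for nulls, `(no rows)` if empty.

stock <= 8: ids {10}

10 | 37 | 2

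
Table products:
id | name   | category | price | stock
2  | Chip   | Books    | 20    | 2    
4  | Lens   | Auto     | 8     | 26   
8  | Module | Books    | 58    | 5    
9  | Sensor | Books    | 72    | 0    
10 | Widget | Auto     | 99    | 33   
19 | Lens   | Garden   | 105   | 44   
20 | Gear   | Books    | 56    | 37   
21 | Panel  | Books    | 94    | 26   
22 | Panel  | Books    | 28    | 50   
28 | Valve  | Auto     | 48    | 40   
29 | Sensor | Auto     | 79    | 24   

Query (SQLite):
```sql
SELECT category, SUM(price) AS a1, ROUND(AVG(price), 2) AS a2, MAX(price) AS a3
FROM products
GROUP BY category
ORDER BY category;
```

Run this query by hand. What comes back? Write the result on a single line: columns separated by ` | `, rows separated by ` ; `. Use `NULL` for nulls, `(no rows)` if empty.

Auto | 234 | 58.5 | 99 ; Books | 328 | 54.67 | 94 ; Garden | 105 | 105 | 105

Group products by category.
Per group compute: SUM(price), ROUND(AVG(price), 2), MAX(price).
  Auto: ids {4, 10, 28, 29} → SUM(price)=234, ROUND(AVG(price), 2)=58.5, MAX(price)=99
  Books: ids {2, 8, 9, 20, 21, 22} → SUM(price)=328, ROUND(AVG(price), 2)=54.67, MAX(price)=94
  Garden: ids {19} → SUM(price)=105, ROUND(AVG(price), 2)=105, MAX(price)=105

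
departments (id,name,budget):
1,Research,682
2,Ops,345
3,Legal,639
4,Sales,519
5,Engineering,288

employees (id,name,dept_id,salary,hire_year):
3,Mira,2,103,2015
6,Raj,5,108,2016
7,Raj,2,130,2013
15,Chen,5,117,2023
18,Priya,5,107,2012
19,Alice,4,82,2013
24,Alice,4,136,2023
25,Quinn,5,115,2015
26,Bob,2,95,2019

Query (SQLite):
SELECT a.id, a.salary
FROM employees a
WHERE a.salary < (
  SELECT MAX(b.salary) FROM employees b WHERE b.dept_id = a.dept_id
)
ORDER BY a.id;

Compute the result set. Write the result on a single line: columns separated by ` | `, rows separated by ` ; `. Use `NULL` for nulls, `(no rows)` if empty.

3 | 103 ; 6 | 108 ; 18 | 107 ; 19 | 82 ; 25 | 115 ; 26 | 95

For each employees row a, compute MAX(salary) over rows sharing a.dept_id.
Keep row a if a.salary < that per-group MAX.
  dept_id=2: MAX(salary) = 130
  dept_id=4: MAX(salary) = 136
  dept_id=5: MAX(salary) = 117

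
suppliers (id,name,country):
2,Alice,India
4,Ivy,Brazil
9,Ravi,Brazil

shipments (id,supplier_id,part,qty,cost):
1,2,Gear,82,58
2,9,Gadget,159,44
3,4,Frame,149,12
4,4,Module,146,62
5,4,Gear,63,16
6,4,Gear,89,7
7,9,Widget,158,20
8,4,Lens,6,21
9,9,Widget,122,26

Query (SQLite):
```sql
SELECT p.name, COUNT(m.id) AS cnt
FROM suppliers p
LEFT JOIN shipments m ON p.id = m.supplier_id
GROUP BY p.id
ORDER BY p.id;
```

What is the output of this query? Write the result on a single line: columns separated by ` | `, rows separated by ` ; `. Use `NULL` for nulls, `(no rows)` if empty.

Alice | 1 ; Ivy | 5 ; Ravi | 3

LEFT JOIN keeps every suppliers row; unmatched ones get NULL for shipments columns.
Group by suppliers.id and compute COUNT(m.id). COUNT(col) of an all-NULL group is 0.
  2: ids {1} → COUNT(m.id)=1
  4: ids {3, 4, 5, 6, 8} → COUNT(m.id)=5
  9: ids {2, 7, 9} → COUNT(m.id)=3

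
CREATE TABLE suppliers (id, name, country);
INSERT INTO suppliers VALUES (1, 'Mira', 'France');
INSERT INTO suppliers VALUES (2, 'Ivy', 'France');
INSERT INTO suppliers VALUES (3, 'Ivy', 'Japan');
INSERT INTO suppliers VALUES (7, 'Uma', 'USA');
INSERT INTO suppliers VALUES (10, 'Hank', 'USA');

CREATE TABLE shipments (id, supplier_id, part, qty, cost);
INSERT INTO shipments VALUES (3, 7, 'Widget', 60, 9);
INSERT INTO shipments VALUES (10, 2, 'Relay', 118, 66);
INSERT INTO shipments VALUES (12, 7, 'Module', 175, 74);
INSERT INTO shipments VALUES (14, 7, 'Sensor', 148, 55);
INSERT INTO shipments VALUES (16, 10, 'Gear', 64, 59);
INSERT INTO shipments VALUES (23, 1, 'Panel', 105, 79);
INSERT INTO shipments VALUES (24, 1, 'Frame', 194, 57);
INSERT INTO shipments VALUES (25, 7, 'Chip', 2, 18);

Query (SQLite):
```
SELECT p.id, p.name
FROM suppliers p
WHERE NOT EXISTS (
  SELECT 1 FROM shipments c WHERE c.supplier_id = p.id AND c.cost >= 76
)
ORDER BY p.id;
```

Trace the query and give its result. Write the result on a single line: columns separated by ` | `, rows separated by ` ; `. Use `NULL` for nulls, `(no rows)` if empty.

2 | Ivy ; 3 | Ivy ; 7 | Uma ; 10 | Hank

For each suppliers row, check whether any shipments with matching supplier_id has cost >= 76.
Keep rows where that is false.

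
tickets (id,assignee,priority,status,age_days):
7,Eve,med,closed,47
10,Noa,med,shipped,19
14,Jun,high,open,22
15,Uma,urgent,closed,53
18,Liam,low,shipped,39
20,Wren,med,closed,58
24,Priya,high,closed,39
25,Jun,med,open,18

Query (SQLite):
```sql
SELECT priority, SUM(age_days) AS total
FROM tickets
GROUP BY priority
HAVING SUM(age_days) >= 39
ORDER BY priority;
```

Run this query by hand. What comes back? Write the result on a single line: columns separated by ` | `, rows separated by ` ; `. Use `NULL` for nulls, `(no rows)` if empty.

high | 61 ; low | 39 ; med | 142 ; urgent | 53

Partition tickets by priority; compute SUM(age_days) within each group.
HAVING: keep groups where SUM(age_days) >= 39.
  high: ids {14, 24} → SUM(age_days)=61
  low: ids {18} → SUM(age_days)=39
  med: ids {7, 10, 20, 25} → SUM(age_days)=142
  urgent: ids {15} → SUM(age_days)=53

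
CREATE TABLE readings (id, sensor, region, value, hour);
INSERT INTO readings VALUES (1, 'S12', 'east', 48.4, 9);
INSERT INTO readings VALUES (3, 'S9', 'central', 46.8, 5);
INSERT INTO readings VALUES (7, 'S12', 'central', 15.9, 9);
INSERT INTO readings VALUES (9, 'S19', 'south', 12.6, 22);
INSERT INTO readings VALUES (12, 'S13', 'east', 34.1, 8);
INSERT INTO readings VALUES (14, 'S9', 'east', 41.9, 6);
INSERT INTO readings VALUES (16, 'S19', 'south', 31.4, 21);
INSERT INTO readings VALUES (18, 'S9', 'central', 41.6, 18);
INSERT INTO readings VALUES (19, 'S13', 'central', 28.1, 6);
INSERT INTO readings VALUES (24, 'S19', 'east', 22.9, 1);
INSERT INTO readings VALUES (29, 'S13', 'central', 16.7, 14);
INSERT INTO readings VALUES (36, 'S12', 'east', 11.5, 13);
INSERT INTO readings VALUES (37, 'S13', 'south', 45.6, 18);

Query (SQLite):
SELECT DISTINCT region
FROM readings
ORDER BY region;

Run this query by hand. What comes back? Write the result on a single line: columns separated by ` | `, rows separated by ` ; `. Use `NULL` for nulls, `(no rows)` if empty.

central ; east ; south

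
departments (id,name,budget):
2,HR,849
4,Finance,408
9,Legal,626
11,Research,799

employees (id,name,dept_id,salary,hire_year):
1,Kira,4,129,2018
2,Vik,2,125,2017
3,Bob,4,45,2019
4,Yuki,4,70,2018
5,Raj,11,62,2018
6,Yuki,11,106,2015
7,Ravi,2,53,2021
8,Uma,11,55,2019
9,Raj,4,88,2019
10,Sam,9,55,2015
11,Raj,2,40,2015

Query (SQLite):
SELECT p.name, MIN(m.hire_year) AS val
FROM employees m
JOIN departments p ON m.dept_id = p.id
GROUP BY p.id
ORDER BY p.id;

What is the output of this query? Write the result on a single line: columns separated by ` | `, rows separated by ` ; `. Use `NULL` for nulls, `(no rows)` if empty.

Join each employees row to its departments via dept_id.
Group joined rows by departments.id; compute MIN(m.hire_year) per group.
  2: ids {2, 7, 11} → MIN(m.hire_year)=2015
  4: ids {1, 3, 4, 9} → MIN(m.hire_year)=2018
  9: ids {10} → MIN(m.hire_year)=2015
  11: ids {5, 6, 8} → MIN(m.hire_year)=2015

HR | 2015 ; Finance | 2018 ; Legal | 2015 ; Research | 2015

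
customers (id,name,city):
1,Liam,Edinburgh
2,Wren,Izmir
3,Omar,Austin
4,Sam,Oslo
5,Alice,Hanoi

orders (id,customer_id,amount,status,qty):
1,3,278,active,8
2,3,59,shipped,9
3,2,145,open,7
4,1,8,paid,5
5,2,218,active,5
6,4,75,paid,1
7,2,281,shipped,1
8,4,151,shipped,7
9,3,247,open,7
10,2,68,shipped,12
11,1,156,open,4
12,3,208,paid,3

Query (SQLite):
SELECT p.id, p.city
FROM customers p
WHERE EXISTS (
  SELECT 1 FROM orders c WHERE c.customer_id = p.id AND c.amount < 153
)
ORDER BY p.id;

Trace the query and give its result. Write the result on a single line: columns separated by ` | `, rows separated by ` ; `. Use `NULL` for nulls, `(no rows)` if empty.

For each customers row, check whether any orders with matching customer_id has amount < 153.
Keep rows where that is true.

1 | Edinburgh ; 2 | Izmir ; 3 | Austin ; 4 | Oslo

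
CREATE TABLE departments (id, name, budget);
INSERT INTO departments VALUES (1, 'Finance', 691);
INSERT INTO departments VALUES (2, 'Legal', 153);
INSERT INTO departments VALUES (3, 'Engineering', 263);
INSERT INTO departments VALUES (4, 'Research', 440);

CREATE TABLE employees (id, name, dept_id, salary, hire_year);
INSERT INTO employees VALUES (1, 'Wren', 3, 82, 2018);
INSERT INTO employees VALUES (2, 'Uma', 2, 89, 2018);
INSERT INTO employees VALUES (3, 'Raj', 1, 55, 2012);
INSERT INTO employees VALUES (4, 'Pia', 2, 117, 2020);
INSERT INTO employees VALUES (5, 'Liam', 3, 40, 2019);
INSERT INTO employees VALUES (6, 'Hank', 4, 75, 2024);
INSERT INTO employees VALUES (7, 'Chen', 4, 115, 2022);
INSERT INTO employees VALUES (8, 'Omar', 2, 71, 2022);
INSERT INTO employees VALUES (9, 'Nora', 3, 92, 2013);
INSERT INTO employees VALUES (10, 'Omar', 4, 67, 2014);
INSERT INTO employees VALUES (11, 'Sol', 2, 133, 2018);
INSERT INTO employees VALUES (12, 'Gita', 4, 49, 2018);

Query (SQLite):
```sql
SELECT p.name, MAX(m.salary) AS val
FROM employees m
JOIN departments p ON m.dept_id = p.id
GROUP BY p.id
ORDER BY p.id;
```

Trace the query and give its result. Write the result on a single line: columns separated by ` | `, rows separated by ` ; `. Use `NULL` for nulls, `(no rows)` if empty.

Finance | 55 ; Legal | 133 ; Engineering | 92 ; Research | 115

Join each employees row to its departments via dept_id.
Group joined rows by departments.id; compute MAX(m.salary) per group.
  1: ids {3} → MAX(m.salary)=55
  2: ids {2, 4, 8, 11} → MAX(m.salary)=133
  3: ids {1, 5, 9} → MAX(m.salary)=92
  4: ids {6, 7, 10, 12} → MAX(m.salary)=115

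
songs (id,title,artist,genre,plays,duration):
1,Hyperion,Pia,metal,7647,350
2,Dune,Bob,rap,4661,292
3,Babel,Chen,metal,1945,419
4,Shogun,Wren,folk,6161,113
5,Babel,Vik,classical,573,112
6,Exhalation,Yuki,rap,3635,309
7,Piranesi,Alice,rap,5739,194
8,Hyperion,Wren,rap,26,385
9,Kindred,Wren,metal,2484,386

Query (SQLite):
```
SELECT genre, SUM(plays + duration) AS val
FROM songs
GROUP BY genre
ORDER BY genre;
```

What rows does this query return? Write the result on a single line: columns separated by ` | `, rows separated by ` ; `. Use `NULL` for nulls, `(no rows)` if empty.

For each row compute plays + duration.
Group by genre; take SUM of the expression per group.
  classical: ids {5} → SUM(plays + duration)=685
  folk: ids {4} → SUM(plays + duration)=6274
  metal: ids {1, 3, 9} → SUM(plays + duration)=13231
  rap: ids {2, 6, 7, 8} → SUM(plays + duration)=15241

classical | 685 ; folk | 6274 ; metal | 13231 ; rap | 15241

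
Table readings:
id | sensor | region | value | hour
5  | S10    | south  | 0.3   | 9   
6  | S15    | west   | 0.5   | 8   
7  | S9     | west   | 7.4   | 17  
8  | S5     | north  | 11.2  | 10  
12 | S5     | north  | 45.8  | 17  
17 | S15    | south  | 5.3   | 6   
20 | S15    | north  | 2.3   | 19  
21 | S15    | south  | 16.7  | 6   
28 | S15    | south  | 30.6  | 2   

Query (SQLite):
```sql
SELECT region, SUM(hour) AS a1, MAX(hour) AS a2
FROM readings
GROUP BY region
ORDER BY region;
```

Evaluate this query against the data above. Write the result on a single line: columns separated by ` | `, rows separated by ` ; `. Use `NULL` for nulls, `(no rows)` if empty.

north | 46 | 19 ; south | 23 | 9 ; west | 25 | 17

Group readings by region.
Per group compute: SUM(hour), MAX(hour).
  north: ids {8, 12, 20} → SUM(hour)=46, MAX(hour)=19
  south: ids {5, 17, 21, 28} → SUM(hour)=23, MAX(hour)=9
  west: ids {6, 7} → SUM(hour)=25, MAX(hour)=17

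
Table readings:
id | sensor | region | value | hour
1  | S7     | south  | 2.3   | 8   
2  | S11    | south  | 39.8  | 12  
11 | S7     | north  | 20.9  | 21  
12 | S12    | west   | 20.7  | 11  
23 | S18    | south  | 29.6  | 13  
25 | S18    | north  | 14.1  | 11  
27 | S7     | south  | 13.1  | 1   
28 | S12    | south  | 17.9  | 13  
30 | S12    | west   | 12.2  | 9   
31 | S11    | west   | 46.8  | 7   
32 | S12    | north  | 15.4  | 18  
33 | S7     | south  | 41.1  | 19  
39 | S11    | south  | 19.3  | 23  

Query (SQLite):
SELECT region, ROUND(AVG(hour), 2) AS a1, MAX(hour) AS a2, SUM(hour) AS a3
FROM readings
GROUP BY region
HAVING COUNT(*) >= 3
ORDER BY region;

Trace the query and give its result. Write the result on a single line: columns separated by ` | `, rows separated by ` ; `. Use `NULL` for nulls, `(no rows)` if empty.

north | 16.67 | 21 | 50 ; south | 12.71 | 23 | 89 ; west | 9 | 11 | 27

Group readings by region.
Per group compute: ROUND(AVG(hour), 2), MAX(hour), SUM(hour).
HAVING: drop groups with fewer than 3 rows.
  north: ids {11, 25, 32} → ROUND(AVG(hour), 2)=16.67, MAX(hour)=21, SUM(hour)=50
  south: ids {1, 2, 23, 27, 28, 33, 39} → ROUND(AVG(hour), 2)=12.71, MAX(hour)=23, SUM(hour)=89
  west: ids {12, 30, 31} → ROUND(AVG(hour), 2)=9, MAX(hour)=11, SUM(hour)=27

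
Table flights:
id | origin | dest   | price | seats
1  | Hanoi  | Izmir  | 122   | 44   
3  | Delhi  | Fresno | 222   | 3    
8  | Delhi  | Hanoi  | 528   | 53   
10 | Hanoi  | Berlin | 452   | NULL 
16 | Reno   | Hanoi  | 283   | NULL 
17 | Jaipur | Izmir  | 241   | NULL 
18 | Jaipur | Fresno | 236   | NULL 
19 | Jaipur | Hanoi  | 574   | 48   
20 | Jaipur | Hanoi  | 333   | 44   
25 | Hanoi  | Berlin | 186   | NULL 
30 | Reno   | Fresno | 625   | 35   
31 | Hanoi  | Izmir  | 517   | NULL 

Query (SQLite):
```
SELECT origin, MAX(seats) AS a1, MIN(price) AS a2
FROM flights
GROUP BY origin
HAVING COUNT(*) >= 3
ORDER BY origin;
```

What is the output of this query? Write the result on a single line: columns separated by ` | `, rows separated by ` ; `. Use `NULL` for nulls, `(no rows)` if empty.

Group flights by origin.
Per group compute: MAX(seats), MIN(price).
HAVING: drop groups with fewer than 3 rows.
  Delhi: ids {3, 8} → MAX(seats)=53, MIN(price)=222
  Hanoi: ids {1, 10, 25, 31} → MAX(seats)=44, MIN(price)=122
  Jaipur: ids {17, 18, 19, 20} → MAX(seats)=48, MIN(price)=236
  Reno: ids {16, 30} → MAX(seats)=35, MIN(price)=283

Hanoi | 44 | 122 ; Jaipur | 48 | 236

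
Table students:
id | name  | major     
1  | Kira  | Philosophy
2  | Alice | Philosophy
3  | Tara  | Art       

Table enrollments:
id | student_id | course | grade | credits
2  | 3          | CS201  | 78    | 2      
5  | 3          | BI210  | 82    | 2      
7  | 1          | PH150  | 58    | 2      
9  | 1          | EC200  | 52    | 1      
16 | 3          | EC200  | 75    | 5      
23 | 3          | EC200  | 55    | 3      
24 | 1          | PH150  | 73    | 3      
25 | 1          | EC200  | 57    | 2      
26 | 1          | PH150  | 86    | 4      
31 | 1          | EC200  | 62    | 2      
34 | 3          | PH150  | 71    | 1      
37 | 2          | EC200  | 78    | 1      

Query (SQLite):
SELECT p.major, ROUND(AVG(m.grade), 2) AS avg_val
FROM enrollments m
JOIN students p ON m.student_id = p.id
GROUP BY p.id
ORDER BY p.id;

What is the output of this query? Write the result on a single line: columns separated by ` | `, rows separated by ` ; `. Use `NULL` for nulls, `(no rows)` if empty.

Philosophy | 64.67 ; Philosophy | 78 ; Art | 72.2

Join each enrollments row to its students via student_id.
Group joined rows by students.id; compute ROUND(AVG(m.grade), 2) per group.
  1: ids {7, 9, 24, 25, 26, 31} → ROUND(AVG(m.grade), 2)=64.67
  2: ids {37} → ROUND(AVG(m.grade), 2)=78
  3: ids {2, 5, 16, 23, 34} → ROUND(AVG(m.grade), 2)=72.2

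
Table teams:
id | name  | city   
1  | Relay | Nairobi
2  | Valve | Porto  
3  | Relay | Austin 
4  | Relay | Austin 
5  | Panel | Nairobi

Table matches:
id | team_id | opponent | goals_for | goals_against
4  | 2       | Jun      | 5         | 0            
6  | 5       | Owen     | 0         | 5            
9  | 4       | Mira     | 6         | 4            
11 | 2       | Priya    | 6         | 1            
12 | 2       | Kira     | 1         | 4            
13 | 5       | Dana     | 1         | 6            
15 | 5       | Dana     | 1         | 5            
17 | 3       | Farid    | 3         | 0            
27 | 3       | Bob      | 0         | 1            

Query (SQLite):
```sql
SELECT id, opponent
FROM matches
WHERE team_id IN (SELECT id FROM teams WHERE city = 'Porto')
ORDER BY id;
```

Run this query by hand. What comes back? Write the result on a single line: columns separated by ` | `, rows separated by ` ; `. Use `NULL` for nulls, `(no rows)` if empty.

4 | Jun ; 11 | Priya ; 12 | Kira

Inner query: teams.id where city = 'Porto'.
Outer: keep matches rows whose team_id is in that set.
Inner query → {2}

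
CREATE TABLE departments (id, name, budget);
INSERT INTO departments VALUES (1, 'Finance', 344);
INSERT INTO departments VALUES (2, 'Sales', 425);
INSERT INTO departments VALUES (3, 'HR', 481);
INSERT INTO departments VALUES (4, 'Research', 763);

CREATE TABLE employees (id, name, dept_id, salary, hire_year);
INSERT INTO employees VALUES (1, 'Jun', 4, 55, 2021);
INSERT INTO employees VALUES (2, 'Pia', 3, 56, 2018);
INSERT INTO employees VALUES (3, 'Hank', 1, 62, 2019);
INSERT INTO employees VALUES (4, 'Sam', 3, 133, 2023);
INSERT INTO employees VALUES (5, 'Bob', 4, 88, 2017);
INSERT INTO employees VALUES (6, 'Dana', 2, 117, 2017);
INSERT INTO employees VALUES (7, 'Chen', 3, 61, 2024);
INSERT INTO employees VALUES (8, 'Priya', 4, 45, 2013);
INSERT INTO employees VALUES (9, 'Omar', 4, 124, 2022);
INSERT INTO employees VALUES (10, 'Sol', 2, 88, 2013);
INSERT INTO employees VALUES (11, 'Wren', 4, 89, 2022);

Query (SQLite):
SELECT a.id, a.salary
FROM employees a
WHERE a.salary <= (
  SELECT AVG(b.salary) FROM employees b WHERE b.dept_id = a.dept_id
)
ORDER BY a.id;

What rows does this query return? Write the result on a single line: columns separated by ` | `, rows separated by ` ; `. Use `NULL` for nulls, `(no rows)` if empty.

1 | 55 ; 2 | 56 ; 3 | 62 ; 7 | 61 ; 8 | 45 ; 10 | 88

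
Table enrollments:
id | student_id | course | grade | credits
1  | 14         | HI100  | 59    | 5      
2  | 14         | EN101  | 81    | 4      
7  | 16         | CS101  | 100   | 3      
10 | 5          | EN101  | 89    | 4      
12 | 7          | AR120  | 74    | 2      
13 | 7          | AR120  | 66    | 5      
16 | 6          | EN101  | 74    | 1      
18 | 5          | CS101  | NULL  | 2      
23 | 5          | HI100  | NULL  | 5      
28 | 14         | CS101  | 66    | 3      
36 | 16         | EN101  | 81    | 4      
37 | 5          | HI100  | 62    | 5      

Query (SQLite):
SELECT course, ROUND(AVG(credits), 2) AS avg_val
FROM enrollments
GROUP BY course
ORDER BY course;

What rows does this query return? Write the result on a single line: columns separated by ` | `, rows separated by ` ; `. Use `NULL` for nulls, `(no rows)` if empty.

Partition enrollments by course; compute ROUND(AVG(credits), 2) within each group.
  AR120: ids {12, 13} → ROUND(AVG(credits), 2)=3.5
  CS101: ids {7, 18, 28} → ROUND(AVG(credits), 2)=2.67
  EN101: ids {2, 10, 16, 36} → ROUND(AVG(credits), 2)=3.25
  HI100: ids {1, 23, 37} → ROUND(AVG(credits), 2)=5

AR120 | 3.5 ; CS101 | 2.67 ; EN101 | 3.25 ; HI100 | 5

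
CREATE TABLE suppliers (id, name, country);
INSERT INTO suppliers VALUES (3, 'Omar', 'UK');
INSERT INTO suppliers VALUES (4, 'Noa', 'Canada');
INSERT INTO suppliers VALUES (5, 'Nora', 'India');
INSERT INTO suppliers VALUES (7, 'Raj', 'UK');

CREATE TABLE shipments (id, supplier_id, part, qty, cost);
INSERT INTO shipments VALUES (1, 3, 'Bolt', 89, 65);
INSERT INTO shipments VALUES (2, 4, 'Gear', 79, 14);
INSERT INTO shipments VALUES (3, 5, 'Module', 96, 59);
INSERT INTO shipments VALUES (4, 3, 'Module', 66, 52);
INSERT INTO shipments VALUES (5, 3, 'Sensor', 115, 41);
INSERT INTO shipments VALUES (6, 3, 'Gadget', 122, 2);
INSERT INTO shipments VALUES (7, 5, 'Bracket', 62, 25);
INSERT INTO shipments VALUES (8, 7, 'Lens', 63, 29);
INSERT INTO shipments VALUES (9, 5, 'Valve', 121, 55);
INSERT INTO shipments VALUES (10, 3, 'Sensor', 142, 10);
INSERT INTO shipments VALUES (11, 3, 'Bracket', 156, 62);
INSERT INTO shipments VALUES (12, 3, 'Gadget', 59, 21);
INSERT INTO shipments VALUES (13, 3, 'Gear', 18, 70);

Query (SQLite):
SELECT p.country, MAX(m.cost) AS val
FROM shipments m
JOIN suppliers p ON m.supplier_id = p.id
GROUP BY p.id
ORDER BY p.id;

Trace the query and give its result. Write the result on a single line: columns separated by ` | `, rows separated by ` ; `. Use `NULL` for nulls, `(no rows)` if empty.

UK | 70 ; Canada | 14 ; India | 59 ; UK | 29

Join each shipments row to its suppliers via supplier_id.
Group joined rows by suppliers.id; compute MAX(m.cost) per group.
  3: ids {1, 4, 5, 6, 10, 11, 12, 13} → MAX(m.cost)=70
  4: ids {2} → MAX(m.cost)=14
  5: ids {3, 7, 9} → MAX(m.cost)=59
  7: ids {8} → MAX(m.cost)=29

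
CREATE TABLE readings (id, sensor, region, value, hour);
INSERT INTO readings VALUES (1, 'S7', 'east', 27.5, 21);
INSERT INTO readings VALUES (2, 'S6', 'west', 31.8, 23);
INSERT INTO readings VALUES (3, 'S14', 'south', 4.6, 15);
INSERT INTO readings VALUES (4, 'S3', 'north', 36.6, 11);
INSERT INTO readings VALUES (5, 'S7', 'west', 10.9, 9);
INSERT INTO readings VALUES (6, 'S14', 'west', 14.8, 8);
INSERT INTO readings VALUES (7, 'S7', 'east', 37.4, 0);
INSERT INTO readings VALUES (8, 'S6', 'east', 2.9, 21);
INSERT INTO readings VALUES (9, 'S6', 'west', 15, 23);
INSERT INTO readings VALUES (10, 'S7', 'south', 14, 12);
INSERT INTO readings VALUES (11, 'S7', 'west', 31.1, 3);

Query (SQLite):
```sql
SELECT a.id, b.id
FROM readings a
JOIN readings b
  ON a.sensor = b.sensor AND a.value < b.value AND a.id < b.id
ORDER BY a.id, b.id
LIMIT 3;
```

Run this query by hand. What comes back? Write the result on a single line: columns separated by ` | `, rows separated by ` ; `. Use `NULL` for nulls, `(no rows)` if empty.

1 | 7 ; 1 | 11 ; 3 | 6

Pairs (a,b) with same sensor, a.value < b.value, a.id < b.id.
sensor groups: S14:{3,6} S3:{4} S6:{2,8,9} S7:{1,5,7,10,11}
Ordered by (a.id, b.id); first 3.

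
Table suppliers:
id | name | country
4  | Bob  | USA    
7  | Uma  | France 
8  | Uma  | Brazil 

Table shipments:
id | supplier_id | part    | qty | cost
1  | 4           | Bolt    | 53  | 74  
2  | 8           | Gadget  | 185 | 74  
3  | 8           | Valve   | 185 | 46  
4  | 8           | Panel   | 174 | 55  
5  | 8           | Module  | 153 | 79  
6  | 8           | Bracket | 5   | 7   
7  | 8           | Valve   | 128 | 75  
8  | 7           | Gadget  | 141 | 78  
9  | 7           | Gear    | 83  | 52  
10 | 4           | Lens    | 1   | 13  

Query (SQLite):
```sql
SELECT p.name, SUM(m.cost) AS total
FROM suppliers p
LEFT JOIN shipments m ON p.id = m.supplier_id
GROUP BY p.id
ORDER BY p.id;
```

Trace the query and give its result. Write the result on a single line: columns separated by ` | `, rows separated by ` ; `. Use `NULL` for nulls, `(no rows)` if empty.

LEFT JOIN keeps every suppliers row; unmatched ones get NULL for shipments columns.
Group by suppliers.id and compute SUM(m.cost). SUM over an all-NULL group is NULL.
  4: ids {1, 10} → SUM(m.cost)=87
  7: ids {8, 9} → SUM(m.cost)=130
  8: ids {2, 3, 4, 5, 6, 7} → SUM(m.cost)=336

Bob | 87 ; Uma | 130 ; Uma | 336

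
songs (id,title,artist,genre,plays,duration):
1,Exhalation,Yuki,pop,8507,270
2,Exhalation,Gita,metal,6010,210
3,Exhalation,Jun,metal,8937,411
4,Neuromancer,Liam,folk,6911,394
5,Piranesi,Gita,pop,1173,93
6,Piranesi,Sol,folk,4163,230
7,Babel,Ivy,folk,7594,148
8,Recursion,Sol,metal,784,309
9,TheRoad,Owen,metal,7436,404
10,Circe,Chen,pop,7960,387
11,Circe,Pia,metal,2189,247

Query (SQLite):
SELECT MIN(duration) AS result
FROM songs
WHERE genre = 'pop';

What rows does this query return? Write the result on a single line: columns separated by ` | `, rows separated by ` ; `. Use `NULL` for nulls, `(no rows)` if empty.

Rows where genre='pop' → duration values: [270, 93, 387].
MIN of non-NULL values = 93.

93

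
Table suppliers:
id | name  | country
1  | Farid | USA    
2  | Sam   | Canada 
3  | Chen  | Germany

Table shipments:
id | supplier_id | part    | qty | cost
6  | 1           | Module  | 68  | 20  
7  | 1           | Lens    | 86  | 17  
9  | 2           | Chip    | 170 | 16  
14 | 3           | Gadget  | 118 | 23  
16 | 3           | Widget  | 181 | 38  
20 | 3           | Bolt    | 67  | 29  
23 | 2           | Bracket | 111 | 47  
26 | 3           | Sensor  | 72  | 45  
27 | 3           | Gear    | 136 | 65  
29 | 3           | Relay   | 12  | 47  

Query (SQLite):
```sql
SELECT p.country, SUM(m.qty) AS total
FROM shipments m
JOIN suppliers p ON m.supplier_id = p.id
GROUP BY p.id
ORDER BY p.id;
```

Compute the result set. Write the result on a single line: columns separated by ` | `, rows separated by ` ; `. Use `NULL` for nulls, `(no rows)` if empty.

USA | 154 ; Canada | 281 ; Germany | 586

Join each shipments row to its suppliers via supplier_id.
Group joined rows by suppliers.id; compute SUM(m.qty) per group.
  1: ids {6, 7} → SUM(m.qty)=154
  2: ids {9, 23} → SUM(m.qty)=281
  3: ids {14, 16, 20, 26, 27, 29} → SUM(m.qty)=586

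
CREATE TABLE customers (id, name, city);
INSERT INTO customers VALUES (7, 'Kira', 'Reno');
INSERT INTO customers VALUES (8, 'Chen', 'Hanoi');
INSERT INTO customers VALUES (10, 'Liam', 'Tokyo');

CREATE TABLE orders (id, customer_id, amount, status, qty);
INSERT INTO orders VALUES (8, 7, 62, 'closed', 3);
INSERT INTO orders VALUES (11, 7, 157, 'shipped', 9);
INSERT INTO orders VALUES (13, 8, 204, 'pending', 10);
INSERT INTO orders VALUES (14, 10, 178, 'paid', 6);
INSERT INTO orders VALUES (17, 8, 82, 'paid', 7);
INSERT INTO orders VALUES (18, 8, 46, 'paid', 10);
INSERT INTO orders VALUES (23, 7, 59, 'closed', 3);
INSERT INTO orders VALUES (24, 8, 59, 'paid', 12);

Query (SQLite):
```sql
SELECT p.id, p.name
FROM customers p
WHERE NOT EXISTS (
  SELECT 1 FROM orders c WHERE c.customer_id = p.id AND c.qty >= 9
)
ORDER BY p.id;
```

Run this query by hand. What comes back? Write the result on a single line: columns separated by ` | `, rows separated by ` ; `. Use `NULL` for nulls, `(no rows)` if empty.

For each customers row, check whether any orders with matching customer_id has qty >= 9.
Keep rows where that is false.

10 | Liam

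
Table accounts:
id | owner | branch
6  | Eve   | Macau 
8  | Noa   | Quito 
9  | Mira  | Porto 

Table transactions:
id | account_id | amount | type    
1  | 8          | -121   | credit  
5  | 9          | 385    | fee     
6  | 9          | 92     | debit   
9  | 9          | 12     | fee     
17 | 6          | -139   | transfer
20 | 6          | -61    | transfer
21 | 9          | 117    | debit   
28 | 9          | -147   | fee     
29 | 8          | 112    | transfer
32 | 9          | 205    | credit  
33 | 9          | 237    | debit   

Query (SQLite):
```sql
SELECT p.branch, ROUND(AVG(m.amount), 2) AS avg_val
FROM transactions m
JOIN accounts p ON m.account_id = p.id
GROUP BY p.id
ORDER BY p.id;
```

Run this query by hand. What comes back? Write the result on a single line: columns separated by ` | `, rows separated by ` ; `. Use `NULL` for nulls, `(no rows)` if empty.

Macau | -100 ; Quito | -4.5 ; Porto | 128.71

Join each transactions row to its accounts via account_id.
Group joined rows by accounts.id; compute ROUND(AVG(m.amount), 2) per group.
  6: ids {17, 20} → ROUND(AVG(m.amount), 2)=-100
  8: ids {1, 29} → ROUND(AVG(m.amount), 2)=-4.5
  9: ids {5, 6, 9, 21, 28, 32, 33} → ROUND(AVG(m.amount), 2)=128.71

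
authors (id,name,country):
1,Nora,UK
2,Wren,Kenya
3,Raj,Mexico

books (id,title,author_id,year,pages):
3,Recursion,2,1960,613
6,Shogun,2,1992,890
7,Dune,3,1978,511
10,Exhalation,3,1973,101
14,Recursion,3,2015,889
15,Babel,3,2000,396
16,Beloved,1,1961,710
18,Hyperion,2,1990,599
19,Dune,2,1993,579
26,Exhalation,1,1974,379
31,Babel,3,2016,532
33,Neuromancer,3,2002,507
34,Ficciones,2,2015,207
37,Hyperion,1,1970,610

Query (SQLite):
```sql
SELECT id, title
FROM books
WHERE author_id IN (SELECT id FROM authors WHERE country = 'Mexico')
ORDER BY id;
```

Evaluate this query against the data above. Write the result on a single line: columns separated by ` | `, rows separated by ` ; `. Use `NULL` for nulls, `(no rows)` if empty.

Inner query: authors.id where country = 'Mexico'.
Outer: keep books rows whose author_id is in that set.
Inner query → {3}

7 | Dune ; 10 | Exhalation ; 14 | Recursion ; 15 | Babel ; 31 | Babel ; 33 | Neuromancer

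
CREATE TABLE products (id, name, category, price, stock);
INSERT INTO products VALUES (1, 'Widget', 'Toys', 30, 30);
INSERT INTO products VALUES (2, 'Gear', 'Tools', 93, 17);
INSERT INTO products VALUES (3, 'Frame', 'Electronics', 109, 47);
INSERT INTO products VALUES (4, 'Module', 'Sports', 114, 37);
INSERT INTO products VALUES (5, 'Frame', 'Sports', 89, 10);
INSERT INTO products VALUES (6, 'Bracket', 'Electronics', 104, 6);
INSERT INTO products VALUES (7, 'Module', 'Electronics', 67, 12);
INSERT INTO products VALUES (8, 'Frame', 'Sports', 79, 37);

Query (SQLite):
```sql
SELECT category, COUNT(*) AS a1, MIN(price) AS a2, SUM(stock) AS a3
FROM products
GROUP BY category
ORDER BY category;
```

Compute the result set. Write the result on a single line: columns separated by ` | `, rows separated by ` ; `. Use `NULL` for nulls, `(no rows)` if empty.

Group products by category.
Per group compute: COUNT(*), MIN(price), SUM(stock).
  Electronics: ids {3, 6, 7} → COUNT(*)=3, MIN(price)=67, SUM(stock)=65
  Sports: ids {4, 5, 8} → COUNT(*)=3, MIN(price)=79, SUM(stock)=84
  Tools: ids {2} → COUNT(*)=1, MIN(price)=93, SUM(stock)=17
  Toys: ids {1} → COUNT(*)=1, MIN(price)=30, SUM(stock)=30

Electronics | 3 | 67 | 65 ; Sports | 3 | 79 | 84 ; Tools | 1 | 93 | 17 ; Toys | 1 | 30 | 30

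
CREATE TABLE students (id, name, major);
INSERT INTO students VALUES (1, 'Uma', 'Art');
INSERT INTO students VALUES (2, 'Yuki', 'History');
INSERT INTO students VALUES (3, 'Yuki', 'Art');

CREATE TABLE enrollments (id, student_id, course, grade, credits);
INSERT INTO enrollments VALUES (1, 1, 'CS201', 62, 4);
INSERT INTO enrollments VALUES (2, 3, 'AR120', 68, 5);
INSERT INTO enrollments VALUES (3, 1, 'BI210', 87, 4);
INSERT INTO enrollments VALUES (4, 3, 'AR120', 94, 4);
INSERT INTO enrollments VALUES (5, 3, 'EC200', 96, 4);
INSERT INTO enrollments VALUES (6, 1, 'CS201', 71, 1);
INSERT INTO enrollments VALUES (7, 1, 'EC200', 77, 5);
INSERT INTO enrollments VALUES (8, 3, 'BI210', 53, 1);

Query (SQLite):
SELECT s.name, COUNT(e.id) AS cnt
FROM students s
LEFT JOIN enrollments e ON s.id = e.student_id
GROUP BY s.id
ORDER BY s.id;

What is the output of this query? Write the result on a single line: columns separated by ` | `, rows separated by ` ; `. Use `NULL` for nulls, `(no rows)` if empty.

LEFT JOIN keeps every students row; unmatched ones get NULL for enrollments columns.
Group by students.id and compute COUNT(e.id). COUNT(col) of an all-NULL group is 0.
  1: ids {1, 3, 6, 7} → COUNT(e.id)=4
  2: ids {—} → COUNT(e.id)=0
  3: ids {2, 4, 5, 8} → COUNT(e.id)=4

Uma | 4 ; Yuki | 0 ; Yuki | 4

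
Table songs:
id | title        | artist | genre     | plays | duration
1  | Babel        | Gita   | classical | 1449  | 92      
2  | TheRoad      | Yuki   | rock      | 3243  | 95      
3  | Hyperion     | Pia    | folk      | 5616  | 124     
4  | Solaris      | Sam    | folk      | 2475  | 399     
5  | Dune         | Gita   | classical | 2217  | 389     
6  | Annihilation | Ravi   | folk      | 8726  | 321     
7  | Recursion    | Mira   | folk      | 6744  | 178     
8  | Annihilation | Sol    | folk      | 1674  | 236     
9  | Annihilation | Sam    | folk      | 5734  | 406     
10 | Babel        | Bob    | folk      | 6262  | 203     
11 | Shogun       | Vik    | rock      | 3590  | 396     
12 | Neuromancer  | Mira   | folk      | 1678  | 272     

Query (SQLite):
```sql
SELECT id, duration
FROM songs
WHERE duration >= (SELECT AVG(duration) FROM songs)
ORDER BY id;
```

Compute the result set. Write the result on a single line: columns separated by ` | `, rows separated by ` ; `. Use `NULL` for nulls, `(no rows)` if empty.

4 | 399 ; 5 | 389 ; 6 | 321 ; 9 | 406 ; 11 | 396 ; 12 | 272

Scalar subquery: AVG(duration) over all songs rows = 259.25.
Keep rows where duration >= that value.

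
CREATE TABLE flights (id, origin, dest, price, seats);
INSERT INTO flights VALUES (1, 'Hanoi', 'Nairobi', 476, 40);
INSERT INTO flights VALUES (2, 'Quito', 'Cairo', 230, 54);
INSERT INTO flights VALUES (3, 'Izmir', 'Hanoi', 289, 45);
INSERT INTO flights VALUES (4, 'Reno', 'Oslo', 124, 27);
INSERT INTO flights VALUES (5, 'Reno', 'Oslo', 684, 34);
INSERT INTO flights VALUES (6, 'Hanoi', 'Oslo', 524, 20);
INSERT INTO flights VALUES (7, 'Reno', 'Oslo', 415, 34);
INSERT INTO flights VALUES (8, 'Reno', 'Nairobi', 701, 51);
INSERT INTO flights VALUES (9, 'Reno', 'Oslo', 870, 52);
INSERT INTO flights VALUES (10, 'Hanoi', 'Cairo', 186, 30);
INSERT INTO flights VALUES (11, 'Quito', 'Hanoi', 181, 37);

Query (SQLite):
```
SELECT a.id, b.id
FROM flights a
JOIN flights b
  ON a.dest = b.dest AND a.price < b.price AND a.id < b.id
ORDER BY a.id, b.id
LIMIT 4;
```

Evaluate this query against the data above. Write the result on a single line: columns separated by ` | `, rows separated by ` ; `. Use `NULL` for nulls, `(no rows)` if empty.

1 | 8 ; 4 | 5 ; 4 | 6 ; 4 | 7

Pairs (a,b) with same dest, a.price < b.price, a.id < b.id.
dest groups: Cairo:{2,10} Hanoi:{3,11} Nairobi:{1,8} Oslo:{4,5,6,7,9}
Ordered by (a.id, b.id); first 4.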